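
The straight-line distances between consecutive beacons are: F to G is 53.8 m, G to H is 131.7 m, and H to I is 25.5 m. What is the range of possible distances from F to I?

The maximum is all hops collinear in one direction: 53.8 + 131.7 + 25.5 = 211.0.
The longest hop is 131.7; the others sum to 79.3. Folding the others back against it leaves at least 131.7 − 79.3 = 52.4.

52.4 ≤ FI ≤ 211.0 m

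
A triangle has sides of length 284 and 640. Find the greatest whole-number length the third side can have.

923

The third side must be strictly less than 284 + 640 = 924.
The largest integer below 924 is 923.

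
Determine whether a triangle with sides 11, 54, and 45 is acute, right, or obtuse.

obtuse

Compare the square of the longest side to the sum of squares of the other two: 11² + 45² = 2146 < 2916 = 54².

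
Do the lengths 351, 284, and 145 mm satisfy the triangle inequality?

The longest side is 351, and the other two sum to 429.
Since 429 > 351, the triangle inequality holds.

Yes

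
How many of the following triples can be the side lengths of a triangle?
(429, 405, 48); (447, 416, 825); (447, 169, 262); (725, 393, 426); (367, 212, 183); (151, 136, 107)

(48,405,429): 48+405 > 429 → valid
(416,447,825): 416+447 > 825 → valid
(169,262,447): 169+262 ≤ 447 → not valid
(393,426,725): 393+426 > 725 → valid
(183,212,367): 183+212 > 367 → valid
(107,136,151): 107+136 > 151 → valid
5 of the 6 triples form a triangle.

5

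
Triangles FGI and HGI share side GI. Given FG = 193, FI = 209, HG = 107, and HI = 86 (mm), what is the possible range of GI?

21 < GI < 193

From triangle FGI: |193 − 209| < GI < 193 + 209, i.e. 16 < GI < 402.
From triangle HGI: 21 < GI < 193.
Both must hold, so GI lies in the intersection.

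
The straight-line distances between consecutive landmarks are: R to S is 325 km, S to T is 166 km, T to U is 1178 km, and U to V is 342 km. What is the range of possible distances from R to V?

The maximum is all hops collinear in one direction: 325 + 166 + 1178 + 342 = 2011.
The longest hop is 1178; the others sum to 833. Folding the others back against it leaves at least 1178 − 833 = 345.

345 ≤ RV ≤ 2011 km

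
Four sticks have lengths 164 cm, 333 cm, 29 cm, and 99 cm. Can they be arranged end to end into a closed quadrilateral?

No

For a quadrilateral, each side must be shorter than the sum of the others.
Here the longest side is 333, but the remaining 3 sides sum to only 292.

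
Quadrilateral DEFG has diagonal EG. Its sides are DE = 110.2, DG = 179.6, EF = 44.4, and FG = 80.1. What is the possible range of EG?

69.4 < EG < 124.5

From triangle DEG: |110.2 − 179.6| < EG < 110.2 + 179.6, i.e. 69.4 < EG < 289.8.
From triangle FEG: 35.7 < EG < 124.5.
Both must hold, so EG lies in the intersection.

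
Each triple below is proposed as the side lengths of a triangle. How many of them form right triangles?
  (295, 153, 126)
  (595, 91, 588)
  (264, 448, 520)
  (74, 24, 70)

(295,153,126): 126+153 ≤ 295, not a triangle
(595,91,588): 91²+588² = 354025 = 595² → right
(264,448,520): 264²+448² = 270400 = 520² → right
(74,24,70): 24²+70² = 5476 = 74² → right
3 of the 4 are right.

3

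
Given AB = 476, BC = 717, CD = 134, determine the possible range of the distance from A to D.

The maximum is all hops collinear in one direction: 476 + 717 + 134 = 1327.
The longest hop is 717; the others sum to 610. Folding the others back against it leaves at least 717 − 610 = 107.

107 ≤ AD ≤ 1327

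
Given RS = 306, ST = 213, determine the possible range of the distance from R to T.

By the triangle inequality, |306 − 213| ≤ RT ≤ 306 + 213.

93 ≤ RT ≤ 519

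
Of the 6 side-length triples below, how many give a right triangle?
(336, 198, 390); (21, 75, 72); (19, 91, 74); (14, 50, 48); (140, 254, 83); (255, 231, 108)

4

(336,198,390): 198²+336² = 152100 = 390² → right
(21,75,72): 21²+72² = 5625 = 75² → right
(19,91,74): 19²+74² = 5837 < 8281 = 91² → obtuse
(14,50,48): 14²+48² = 2500 = 50² → right
(140,254,83): 83+140 ≤ 254, not a triangle
(255,231,108): 108²+231² = 65025 = 255² → right
4 of the 6 are right.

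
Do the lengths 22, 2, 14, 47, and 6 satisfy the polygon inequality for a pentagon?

No

For a pentagon, each side must be shorter than the sum of the others.
Here the longest side is 47, but the remaining 4 sides sum to only 44.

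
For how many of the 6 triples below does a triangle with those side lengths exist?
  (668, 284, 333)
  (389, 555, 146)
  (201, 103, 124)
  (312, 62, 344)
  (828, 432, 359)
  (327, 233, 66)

(284,333,668): 284+333 ≤ 668 → not valid
(146,389,555): 146+389 ≤ 555 → not valid
(103,124,201): 103+124 > 201 → valid
(62,312,344): 62+312 > 344 → valid
(359,432,828): 359+432 ≤ 828 → not valid
(66,233,327): 66+233 ≤ 327 → not valid
2 of the 6 triples form a triangle.

2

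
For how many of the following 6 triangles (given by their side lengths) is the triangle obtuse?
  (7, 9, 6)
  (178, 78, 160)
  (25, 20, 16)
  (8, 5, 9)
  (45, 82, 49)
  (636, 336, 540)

(7,9,6): 6²+7² = 85 > 81 = 9² → acute
(178,78,160): 78²+160² = 31684 = 178² → right
(25,20,16): 16²+20² = 656 > 625 = 25² → acute
(8,5,9): 5²+8² = 89 > 81 = 9² → acute
(45,82,49): 45²+49² = 4426 < 6724 = 82² → obtuse
(636,336,540): 336²+540² = 404496 = 636² → right
1 of the 6 is obtuse.

1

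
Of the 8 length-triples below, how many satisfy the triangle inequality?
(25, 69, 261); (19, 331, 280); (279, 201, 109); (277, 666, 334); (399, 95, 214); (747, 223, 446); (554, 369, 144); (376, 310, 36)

1

(25,69,261): 25+69 ≤ 261 → not valid
(19,280,331): 19+280 ≤ 331 → not valid
(109,201,279): 109+201 > 279 → valid
(277,334,666): 277+334 ≤ 666 → not valid
(95,214,399): 95+214 ≤ 399 → not valid
(223,446,747): 223+446 ≤ 747 → not valid
(144,369,554): 144+369 ≤ 554 → not valid
(36,310,376): 36+310 ≤ 376 → not valid
1 of the 8 triples forms a triangle.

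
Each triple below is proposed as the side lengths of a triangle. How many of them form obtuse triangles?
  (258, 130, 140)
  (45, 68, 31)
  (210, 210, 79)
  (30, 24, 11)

(258,130,140): 130²+140² = 36500 < 66564 = 258² → obtuse
(45,68,31): 31²+45² = 2986 < 4624 = 68² → obtuse
(210,210,79): 79²+210² = 50341 > 44100 = 210² → acute
(30,24,11): 11²+24² = 697 < 900 = 30² → obtuse
3 of the 4 are obtuse.

3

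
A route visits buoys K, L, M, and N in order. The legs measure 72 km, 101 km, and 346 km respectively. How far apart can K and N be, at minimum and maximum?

173 ≤ KN ≤ 519 km

The maximum is all hops collinear in one direction: 72 + 101 + 346 = 519.
The longest hop is 346; the others sum to 173. Folding the others back against it leaves at least 346 − 173 = 173.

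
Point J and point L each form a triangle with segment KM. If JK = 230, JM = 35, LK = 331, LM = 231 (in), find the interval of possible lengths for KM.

From triangle JKM: |230 − 35| < KM < 230 + 35, i.e. 195 < KM < 265.
From triangle LKM: 100 < KM < 562.
Both must hold, so KM lies in the intersection.

195 < KM < 265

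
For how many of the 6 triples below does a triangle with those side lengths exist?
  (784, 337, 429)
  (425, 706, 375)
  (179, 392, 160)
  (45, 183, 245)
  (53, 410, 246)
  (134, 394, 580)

1

(337,429,784): 337+429 ≤ 784 → not valid
(375,425,706): 375+425 > 706 → valid
(160,179,392): 160+179 ≤ 392 → not valid
(45,183,245): 45+183 ≤ 245 → not valid
(53,246,410): 53+246 ≤ 410 → not valid
(134,394,580): 134+394 ≤ 580 → not valid
1 of the 6 triples forms a triangle.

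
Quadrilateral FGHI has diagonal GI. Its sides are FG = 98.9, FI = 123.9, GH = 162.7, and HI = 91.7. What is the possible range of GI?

71.0 < GI < 222.8

From triangle FGI: |98.9 − 123.9| < GI < 98.9 + 123.9, i.e. 25.0 < GI < 222.8.
From triangle HGI: 71.0 < GI < 254.4.
Both must hold, so GI lies in the intersection.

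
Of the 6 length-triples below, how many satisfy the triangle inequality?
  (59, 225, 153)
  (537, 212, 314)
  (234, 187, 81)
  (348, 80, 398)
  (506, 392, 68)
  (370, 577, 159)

2

(59,153,225): 59+153 ≤ 225 → not valid
(212,314,537): 212+314 ≤ 537 → not valid
(81,187,234): 81+187 > 234 → valid
(80,348,398): 80+348 > 398 → valid
(68,392,506): 68+392 ≤ 506 → not valid
(159,370,577): 159+370 ≤ 577 → not valid
2 of the 6 triples form a triangle.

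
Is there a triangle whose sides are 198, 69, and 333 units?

No

The longest side is 333, but the other two sum to only 267.
267 < 333, so the triangle inequality fails.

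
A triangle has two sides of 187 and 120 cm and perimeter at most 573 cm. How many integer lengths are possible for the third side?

Triangle inequality: 67 < x < 307. Perimeter ≤ 573 gives x ≤ 573 − 187 − 120 = 266.
So 67 < x ≤ 266; integers 68 through 266: 199 values.

199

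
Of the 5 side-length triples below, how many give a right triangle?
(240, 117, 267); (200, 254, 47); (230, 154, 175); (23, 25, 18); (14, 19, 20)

1

(240,117,267): 117²+240² = 71289 = 267² → right
(200,254,47): 47+200 ≤ 254, not a triangle
(230,154,175): 154²+175² = 54341 > 52900 = 230² → acute
(23,25,18): 18²+23² = 853 > 625 = 25² → acute
(14,19,20): 14²+19² = 557 > 400 = 20² → acute
1 of the 5 is right.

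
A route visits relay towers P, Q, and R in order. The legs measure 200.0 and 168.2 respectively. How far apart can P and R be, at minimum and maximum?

31.8 ≤ PR ≤ 368.2

By the triangle inequality, |200.0 − 168.2| ≤ PR ≤ 200.0 + 168.2.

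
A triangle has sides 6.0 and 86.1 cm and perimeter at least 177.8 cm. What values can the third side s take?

85.7 ≤ s < 92.1 cm

Triangle inequality alone gives 80.1 < s < 92.1.
The perimeter condition gives s ≥ 177.8 − 6.0 − 86.1 = 85.7.
Intersecting the two: 85.7 ≤ s < 92.1.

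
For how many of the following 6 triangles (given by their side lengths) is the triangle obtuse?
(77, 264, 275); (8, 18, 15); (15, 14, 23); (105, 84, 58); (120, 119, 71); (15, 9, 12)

3

(77,264,275): 77²+264² = 75625 = 275² → right
(8,18,15): 8²+15² = 289 < 324 = 18² → obtuse
(15,14,23): 14²+15² = 421 < 529 = 23² → obtuse
(105,84,58): 58²+84² = 10420 < 11025 = 105² → obtuse
(120,119,71): 71²+119² = 19202 > 14400 = 120² → acute
(15,9,12): 9²+12² = 225 = 15² → right
3 of the 6 are obtuse.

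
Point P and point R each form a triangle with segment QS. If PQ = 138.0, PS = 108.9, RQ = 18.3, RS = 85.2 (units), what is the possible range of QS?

From triangle PQS: |138.0 − 108.9| < QS < 138.0 + 108.9, i.e. 29.1 < QS < 246.9.
From triangle RQS: 66.9 < QS < 103.5.
Both must hold, so QS lies in the intersection.

66.9 < QS < 103.5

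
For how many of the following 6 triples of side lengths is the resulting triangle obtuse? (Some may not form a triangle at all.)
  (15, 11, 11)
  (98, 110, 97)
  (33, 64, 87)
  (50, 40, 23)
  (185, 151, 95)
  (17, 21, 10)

4

(15,11,11): 11²+11² = 242 > 225 = 15² → acute
(98,110,97): 97²+98² = 19013 > 12100 = 110² → acute
(33,64,87): 33²+64² = 5185 < 7569 = 87² → obtuse
(50,40,23): 23²+40² = 2129 < 2500 = 50² → obtuse
(185,151,95): 95²+151² = 31826 < 34225 = 185² → obtuse
(17,21,10): 10²+17² = 389 < 441 = 21² → obtuse
4 of the 6 are obtuse.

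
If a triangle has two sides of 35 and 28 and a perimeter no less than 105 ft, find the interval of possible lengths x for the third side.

42 ≤ x < 63 ft

Triangle inequality alone gives 7 < x < 63.
The perimeter condition gives x ≥ 105 − 35 − 28 = 42.
Intersecting the two: 42 ≤ x < 63.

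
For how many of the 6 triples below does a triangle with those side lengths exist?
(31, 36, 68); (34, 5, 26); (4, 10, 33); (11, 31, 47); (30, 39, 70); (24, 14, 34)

(31,36,68): 31+36 ≤ 68 → not valid
(5,26,34): 5+26 ≤ 34 → not valid
(4,10,33): 4+10 ≤ 33 → not valid
(11,31,47): 11+31 ≤ 47 → not valid
(30,39,70): 30+39 ≤ 70 → not valid
(14,24,34): 14+24 > 34 → valid
1 of the 6 triples forms a triangle.

1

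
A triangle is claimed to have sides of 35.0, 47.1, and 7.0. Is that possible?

No

The longest side is 47.1, but the other two sum to only 42.0.
42.0 < 47.1, so the triangle inequality fails.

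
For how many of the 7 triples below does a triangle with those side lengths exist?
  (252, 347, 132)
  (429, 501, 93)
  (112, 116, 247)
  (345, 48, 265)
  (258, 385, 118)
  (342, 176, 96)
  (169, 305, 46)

2

(132,252,347): 132+252 > 347 → valid
(93,429,501): 93+429 > 501 → valid
(112,116,247): 112+116 ≤ 247 → not valid
(48,265,345): 48+265 ≤ 345 → not valid
(118,258,385): 118+258 ≤ 385 → not valid
(96,176,342): 96+176 ≤ 342 → not valid
(46,169,305): 46+169 ≤ 305 → not valid
2 of the 7 triples form a triangle.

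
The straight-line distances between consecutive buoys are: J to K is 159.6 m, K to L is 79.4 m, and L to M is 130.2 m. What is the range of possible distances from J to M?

The maximum is all hops collinear in one direction: 159.6 + 79.4 + 130.2 = 369.2.
The longest hop is 159.6; the others sum to 209.6. Since 159.6 ≤ 209.6, the path can fold back on itself completely, so the minimum distance is 0.

0 ≤ JM ≤ 369.2 m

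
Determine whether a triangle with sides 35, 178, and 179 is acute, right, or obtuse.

Compare the square of the longest side to the sum of squares of the other two: 35² + 178² = 32909 > 32041 = 179².

acute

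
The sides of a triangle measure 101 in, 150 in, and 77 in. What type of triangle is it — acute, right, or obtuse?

obtuse

Compare the square of the longest side to the sum of squares of the other two: 77² + 101² = 16130 < 22500 = 150².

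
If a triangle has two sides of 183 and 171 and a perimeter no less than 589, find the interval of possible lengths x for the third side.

235 ≤ x < 354

Triangle inequality alone gives 12 < x < 354.
The perimeter condition gives x ≥ 589 − 183 − 171 = 235.
Intersecting the two: 235 ≤ x < 354.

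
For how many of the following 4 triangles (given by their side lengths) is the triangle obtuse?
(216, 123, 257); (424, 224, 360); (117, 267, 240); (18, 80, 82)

1

(216,123,257): 123²+216² = 61785 < 66049 = 257² → obtuse
(424,224,360): 224²+360² = 179776 = 424² → right
(117,267,240): 117²+240² = 71289 = 267² → right
(18,80,82): 18²+80² = 6724 = 82² → right
1 of the 4 is obtuse.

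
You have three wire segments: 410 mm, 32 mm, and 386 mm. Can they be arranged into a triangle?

The longest side is 410, and the other two sum to 418.
Since 418 > 410, the triangle inequality holds.

Yes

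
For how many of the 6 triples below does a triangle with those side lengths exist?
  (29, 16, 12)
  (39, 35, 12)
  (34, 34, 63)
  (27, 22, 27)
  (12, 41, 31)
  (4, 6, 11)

4

(12,16,29): 12+16 ≤ 29 → not valid
(12,35,39): 12+35 > 39 → valid
(34,34,63): 34+34 > 63 → valid
(22,27,27): 22+27 > 27 → valid
(12,31,41): 12+31 > 41 → valid
(4,6,11): 4+6 ≤ 11 → not valid
4 of the 6 triples form a triangle.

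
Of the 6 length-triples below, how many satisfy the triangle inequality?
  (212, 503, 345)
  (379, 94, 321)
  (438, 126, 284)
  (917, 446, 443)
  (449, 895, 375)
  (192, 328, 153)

3

(212,345,503): 212+345 > 503 → valid
(94,321,379): 94+321 > 379 → valid
(126,284,438): 126+284 ≤ 438 → not valid
(443,446,917): 443+446 ≤ 917 → not valid
(375,449,895): 375+449 ≤ 895 → not valid
(153,192,328): 153+192 > 328 → valid
3 of the 6 triples form a triangle.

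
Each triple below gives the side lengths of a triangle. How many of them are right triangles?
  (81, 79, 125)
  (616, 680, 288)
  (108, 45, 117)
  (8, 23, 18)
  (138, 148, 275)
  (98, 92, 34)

(81,79,125): 79²+81² = 12802 < 15625 = 125² → obtuse
(616,680,288): 288²+616² = 462400 = 680² → right
(108,45,117): 45²+108² = 13689 = 117² → right
(8,23,18): 8²+18² = 388 < 529 = 23² → obtuse
(138,148,275): 138²+148² = 40948 < 75625 = 275² → obtuse
(98,92,34): 34²+92² = 9620 > 9604 = 98² → acute
2 of the 6 are right.

2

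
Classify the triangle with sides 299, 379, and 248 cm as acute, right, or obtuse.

acute

Compare the square of the longest side to the sum of squares of the other two: 248² + 299² = 150905 > 143641 = 379².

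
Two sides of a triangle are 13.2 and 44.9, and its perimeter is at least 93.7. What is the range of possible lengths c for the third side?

35.6 ≤ c < 58.1

Triangle inequality alone gives 31.7 < c < 58.1.
The perimeter condition gives c ≥ 93.7 − 13.2 − 44.9 = 35.6.
Intersecting the two: 35.6 ≤ c < 58.1.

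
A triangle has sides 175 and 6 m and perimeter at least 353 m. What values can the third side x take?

Triangle inequality alone gives 169 < x < 181.
The perimeter condition gives x ≥ 353 − 175 − 6 = 172.
Intersecting the two: 172 ≤ x < 181.

172 ≤ x < 181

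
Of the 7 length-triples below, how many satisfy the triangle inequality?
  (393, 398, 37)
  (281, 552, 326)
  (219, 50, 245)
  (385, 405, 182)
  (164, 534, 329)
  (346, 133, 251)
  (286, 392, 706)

(37,393,398): 37+393 > 398 → valid
(281,326,552): 281+326 > 552 → valid
(50,219,245): 50+219 > 245 → valid
(182,385,405): 182+385 > 405 → valid
(164,329,534): 164+329 ≤ 534 → not valid
(133,251,346): 133+251 > 346 → valid
(286,392,706): 286+392 ≤ 706 → not valid
5 of the 7 triples form a triangle.

5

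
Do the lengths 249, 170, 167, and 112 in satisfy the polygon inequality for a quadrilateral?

A quadrilateral exists iff every side is shorter than the sum of the others — equivalently, the longest side is less than the sum of the rest.
Longest side 249 < 449 (sum of the remaining 3), so yes.

Yes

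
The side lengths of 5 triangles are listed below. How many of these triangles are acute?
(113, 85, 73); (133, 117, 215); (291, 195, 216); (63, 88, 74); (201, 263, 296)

2

(113,85,73): 73²+85² = 12554 < 12769 = 113² → obtuse
(133,117,215): 117²+133² = 31378 < 46225 = 215² → obtuse
(291,195,216): 195²+216² = 84681 = 291² → right
(63,88,74): 63²+74² = 9445 > 7744 = 88² → acute
(201,263,296): 201²+263² = 109570 > 87616 = 296² → acute
2 of the 5 are acute.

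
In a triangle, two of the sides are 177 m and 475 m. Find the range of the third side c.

By the triangle inequality, c must be less than 177 + 475 = 652 and greater than |177 − 475| = 298.

298 < c < 652 (m)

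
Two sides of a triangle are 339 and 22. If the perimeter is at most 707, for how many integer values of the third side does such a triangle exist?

Triangle inequality: 317 < x < 361. Perimeter ≤ 707 gives x ≤ 707 − 339 − 22 = 346.
So 317 < x ≤ 346; integers 318 through 346: 29 values.

29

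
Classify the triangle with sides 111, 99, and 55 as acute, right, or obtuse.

acute

Compare the square of the longest side to the sum of squares of the other two: 55² + 99² = 12826 > 12321 = 111².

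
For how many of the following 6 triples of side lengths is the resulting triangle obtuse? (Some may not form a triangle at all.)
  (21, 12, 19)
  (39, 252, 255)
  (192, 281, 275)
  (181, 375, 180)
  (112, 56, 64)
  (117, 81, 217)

1

(21,12,19): 12²+19² = 505 > 441 = 21² → acute
(39,252,255): 39²+252² = 65025 = 255² → right
(192,281,275): 192²+275² = 112489 > 78961 = 281² → acute
(181,375,180): 180+181 ≤ 375, not a triangle
(112,56,64): 56²+64² = 7232 < 12544 = 112² → obtuse
(117,81,217): 81+117 ≤ 217, not a triangle
1 of the 6 is obtuse.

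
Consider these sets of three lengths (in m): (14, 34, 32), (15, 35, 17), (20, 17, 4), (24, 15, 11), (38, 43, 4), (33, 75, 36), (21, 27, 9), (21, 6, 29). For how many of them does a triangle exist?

4

(14,32,34): 14+32 > 34 → valid
(15,17,35): 15+17 ≤ 35 → not valid
(4,17,20): 4+17 > 20 → valid
(11,15,24): 11+15 > 24 → valid
(4,38,43): 4+38 ≤ 43 → not valid
(33,36,75): 33+36 ≤ 75 → not valid
(9,21,27): 9+21 > 27 → valid
(6,21,29): 6+21 ≤ 29 → not valid
4 of the 8 triples form a triangle.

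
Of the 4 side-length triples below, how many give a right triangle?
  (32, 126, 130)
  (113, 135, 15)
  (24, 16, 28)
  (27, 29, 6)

1

(32,126,130): 32²+126² = 16900 = 130² → right
(113,135,15): 15+113 ≤ 135, not a triangle
(24,16,28): 16²+24² = 832 > 784 = 28² → acute
(27,29,6): 6²+27² = 765 < 841 = 29² → obtuse
1 of the 4 is right.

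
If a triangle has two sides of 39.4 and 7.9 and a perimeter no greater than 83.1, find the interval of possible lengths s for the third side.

31.5 < s ≤ 35.8

Triangle inequality alone gives 31.5 < s < 47.3.
The perimeter condition gives s ≤ 83.1 − 39.4 − 7.9 = 35.8.
Intersecting the two: 31.5 < s ≤ 35.8.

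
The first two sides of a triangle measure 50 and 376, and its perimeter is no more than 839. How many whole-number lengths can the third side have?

Triangle inequality: 326 < x < 426. Perimeter ≤ 839 gives x ≤ 839 − 50 − 376 = 413.
So 326 < x ≤ 413; integers 327 through 413: 87 values.

87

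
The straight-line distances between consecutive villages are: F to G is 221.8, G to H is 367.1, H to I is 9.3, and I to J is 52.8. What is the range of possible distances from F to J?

83.2 ≤ FJ ≤ 651.0

The maximum is all hops collinear in one direction: 221.8 + 367.1 + 9.3 + 52.8 = 651.0.
The longest hop is 367.1; the others sum to 283.9. Folding the others back against it leaves at least 367.1 − 283.9 = 83.2.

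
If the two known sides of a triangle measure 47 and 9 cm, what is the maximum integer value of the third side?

55

The third side must be strictly less than 47 + 9 = 56.
The largest integer below 56 is 55.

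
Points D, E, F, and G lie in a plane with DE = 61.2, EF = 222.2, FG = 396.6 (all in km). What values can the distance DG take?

113.2 ≤ DG ≤ 680.0 km

The maximum is all hops collinear in one direction: 61.2 + 222.2 + 396.6 = 680.0.
The longest hop is 396.6; the others sum to 283.4. Folding the others back against it leaves at least 396.6 − 283.4 = 113.2.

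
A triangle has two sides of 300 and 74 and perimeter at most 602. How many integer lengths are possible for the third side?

Triangle inequality: 226 < x < 374. Perimeter ≤ 602 gives x ≤ 602 − 300 − 74 = 228.
So 226 < x ≤ 228; integers 227 through 228: 2 values.

2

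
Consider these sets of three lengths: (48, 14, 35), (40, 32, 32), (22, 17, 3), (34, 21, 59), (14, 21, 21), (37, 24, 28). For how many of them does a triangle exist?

4

(14,35,48): 14+35 > 48 → valid
(32,32,40): 32+32 > 40 → valid
(3,17,22): 3+17 ≤ 22 → not valid
(21,34,59): 21+34 ≤ 59 → not valid
(14,21,21): 14+21 > 21 → valid
(24,28,37): 24+28 > 37 → valid
4 of the 6 triples form a triangle.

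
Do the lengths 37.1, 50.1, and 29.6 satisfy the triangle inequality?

Yes

The longest side is 50.1, and the other two sum to 66.7.
Since 66.7 > 50.1, the triangle inequality holds.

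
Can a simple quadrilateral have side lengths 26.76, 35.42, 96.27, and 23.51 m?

For a quadrilateral, each side must be shorter than the sum of the others.
Here the longest side is 96.27, but the remaining 3 sides sum to only 85.69.

No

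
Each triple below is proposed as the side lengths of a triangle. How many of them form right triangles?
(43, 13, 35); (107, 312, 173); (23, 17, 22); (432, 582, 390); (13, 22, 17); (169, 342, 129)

(43,13,35): 13²+35² = 1394 < 1849 = 43² → obtuse
(107,312,173): 107+173 ≤ 312, not a triangle
(23,17,22): 17²+22² = 773 > 529 = 23² → acute
(432,582,390): 390²+432² = 338724 = 582² → right
(13,22,17): 13²+17² = 458 < 484 = 22² → obtuse
(169,342,129): 129+169 ≤ 342, not a triangle
1 of the 6 is right.

1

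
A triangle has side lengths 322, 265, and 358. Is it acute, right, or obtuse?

acute

Compare the square of the longest side to the sum of squares of the other two: 265² + 322² = 173909 > 128164 = 358².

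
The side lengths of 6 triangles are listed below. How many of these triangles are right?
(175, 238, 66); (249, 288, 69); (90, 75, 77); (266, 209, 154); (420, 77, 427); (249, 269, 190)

1

(175,238,66): 66²+175² = 34981 < 56644 = 238² → obtuse
(249,288,69): 69²+249² = 66762 < 82944 = 288² → obtuse
(90,75,77): 75²+77² = 11554 > 8100 = 90² → acute
(266,209,154): 154²+209² = 67397 < 70756 = 266² → obtuse
(420,77,427): 77²+420² = 182329 = 427² → right
(249,269,190): 190²+249² = 98101 > 72361 = 269² → acute
1 of the 6 is right.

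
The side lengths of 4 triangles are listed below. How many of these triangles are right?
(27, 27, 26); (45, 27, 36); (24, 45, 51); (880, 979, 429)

3

(27,27,26): 26²+27² = 1405 > 729 = 27² → acute
(45,27,36): 27²+36² = 2025 = 45² → right
(24,45,51): 24²+45² = 2601 = 51² → right
(880,979,429): 429²+880² = 958441 = 979² → right
3 of the 4 are right.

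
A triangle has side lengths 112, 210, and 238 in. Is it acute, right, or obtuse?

right

Compare the square of the longest side to the sum of squares of the other two: 112² + 210² = 56644 = 238².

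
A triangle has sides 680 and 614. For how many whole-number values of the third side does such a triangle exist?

The third side lies in the open interval (66, 1294).
Integers from 67 to 1293 inclusive: 1293 − 67 + 1 = 1227.

1227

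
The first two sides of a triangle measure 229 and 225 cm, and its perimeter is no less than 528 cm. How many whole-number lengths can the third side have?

380

Triangle inequality: 4 < x < 454. Perimeter ≥ 528 gives x ≥ 528 − 229 − 225 = 74.
So 74 ≤ x < 454; integers 74 through 453: 380 values.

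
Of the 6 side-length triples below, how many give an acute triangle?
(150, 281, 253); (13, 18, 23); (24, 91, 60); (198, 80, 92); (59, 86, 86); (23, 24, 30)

3

(150,281,253): 150²+253² = 86509 > 78961 = 281² → acute
(13,18,23): 13²+18² = 493 < 529 = 23² → obtuse
(24,91,60): 24+60 ≤ 91, not a triangle
(198,80,92): 80+92 ≤ 198, not a triangle
(59,86,86): 59²+86² = 10877 > 7396 = 86² → acute
(23,24,30): 23²+24² = 1105 > 900 = 30² → acute
3 of the 6 are acute.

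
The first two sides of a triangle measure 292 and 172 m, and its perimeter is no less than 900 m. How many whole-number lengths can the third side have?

28

Triangle inequality: 120 < x < 464. Perimeter ≥ 900 gives x ≥ 900 − 292 − 172 = 436.
So 436 ≤ x < 464; integers 436 through 463: 28 values.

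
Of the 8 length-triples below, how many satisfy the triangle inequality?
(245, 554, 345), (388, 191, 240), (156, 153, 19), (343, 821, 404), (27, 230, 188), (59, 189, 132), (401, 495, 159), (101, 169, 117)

(245,345,554): 245+345 > 554 → valid
(191,240,388): 191+240 > 388 → valid
(19,153,156): 19+153 > 156 → valid
(343,404,821): 343+404 ≤ 821 → not valid
(27,188,230): 27+188 ≤ 230 → not valid
(59,132,189): 59+132 > 189 → valid
(159,401,495): 159+401 > 495 → valid
(101,117,169): 101+117 > 169 → valid
6 of the 8 triples form a triangle.

6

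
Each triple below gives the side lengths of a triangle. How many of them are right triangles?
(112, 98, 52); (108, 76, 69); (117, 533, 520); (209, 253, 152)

1

(112,98,52): 52²+98² = 12308 < 12544 = 112² → obtuse
(108,76,69): 69²+76² = 10537 < 11664 = 108² → obtuse
(117,533,520): 117²+520² = 284089 = 533² → right
(209,253,152): 152²+209² = 66785 > 64009 = 253² → acute
1 of the 4 is right.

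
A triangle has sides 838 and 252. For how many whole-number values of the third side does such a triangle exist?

The third side lies in the open interval (586, 1090).
Integers from 587 to 1089 inclusive: 1089 − 587 + 1 = 503.

503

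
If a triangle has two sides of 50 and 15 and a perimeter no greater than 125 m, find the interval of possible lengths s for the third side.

35 < s ≤ 60 m

Triangle inequality alone gives 35 < s < 65.
The perimeter condition gives s ≤ 125 − 50 − 15 = 60.
Intersecting the two: 35 < s ≤ 60.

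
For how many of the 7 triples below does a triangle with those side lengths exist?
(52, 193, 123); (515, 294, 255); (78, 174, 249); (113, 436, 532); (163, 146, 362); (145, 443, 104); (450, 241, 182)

3

(52,123,193): 52+123 ≤ 193 → not valid
(255,294,515): 255+294 > 515 → valid
(78,174,249): 78+174 > 249 → valid
(113,436,532): 113+436 > 532 → valid
(146,163,362): 146+163 ≤ 362 → not valid
(104,145,443): 104+145 ≤ 443 → not valid
(182,241,450): 182+241 ≤ 450 → not valid
3 of the 7 triples form a triangle.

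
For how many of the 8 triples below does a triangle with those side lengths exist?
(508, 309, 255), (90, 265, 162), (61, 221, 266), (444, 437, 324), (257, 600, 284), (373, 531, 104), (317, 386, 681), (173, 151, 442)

(255,309,508): 255+309 > 508 → valid
(90,162,265): 90+162 ≤ 265 → not valid
(61,221,266): 61+221 > 266 → valid
(324,437,444): 324+437 > 444 → valid
(257,284,600): 257+284 ≤ 600 → not valid
(104,373,531): 104+373 ≤ 531 → not valid
(317,386,681): 317+386 > 681 → valid
(151,173,442): 151+173 ≤ 442 → not valid
4 of the 8 triples form a triangle.

4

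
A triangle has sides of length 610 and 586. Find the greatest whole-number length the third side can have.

The third side must be strictly less than 610 + 586 = 1196.
The largest integer below 1196 is 1195.

1195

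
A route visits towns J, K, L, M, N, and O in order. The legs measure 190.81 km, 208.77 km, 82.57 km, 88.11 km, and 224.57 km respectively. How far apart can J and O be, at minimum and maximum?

The maximum is all hops collinear in one direction: 190.81 + 208.77 + 82.57 + 88.11 + 224.57 = 794.83.
The longest hop is 224.57; the others sum to 570.26. Since 224.57 ≤ 570.26, the path can fold back on itself completely, so the minimum distance is 0.

0 ≤ JO ≤ 794.83 km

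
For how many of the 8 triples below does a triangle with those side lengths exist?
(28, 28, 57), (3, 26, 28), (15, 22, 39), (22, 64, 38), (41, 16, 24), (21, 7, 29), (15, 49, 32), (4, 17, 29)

1

(28,28,57): 28+28 ≤ 57 → not valid
(3,26,28): 3+26 > 28 → valid
(15,22,39): 15+22 ≤ 39 → not valid
(22,38,64): 22+38 ≤ 64 → not valid
(16,24,41): 16+24 ≤ 41 → not valid
(7,21,29): 7+21 ≤ 29 → not valid
(15,32,49): 15+32 ≤ 49 → not valid
(4,17,29): 4+17 ≤ 29 → not valid
1 of the 8 triples forms a triangle.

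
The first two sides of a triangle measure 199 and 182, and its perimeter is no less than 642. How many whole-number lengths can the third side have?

120

Triangle inequality: 17 < x < 381. Perimeter ≥ 642 gives x ≥ 642 − 199 − 182 = 261.
So 261 ≤ x < 381; integers 261 through 380: 120 values.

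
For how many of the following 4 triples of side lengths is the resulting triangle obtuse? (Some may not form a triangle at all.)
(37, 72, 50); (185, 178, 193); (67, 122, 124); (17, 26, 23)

1

(37,72,50): 37²+50² = 3869 < 5184 = 72² → obtuse
(185,178,193): 178²+185² = 65909 > 37249 = 193² → acute
(67,122,124): 67²+122² = 19373 > 15376 = 124² → acute
(17,26,23): 17²+23² = 818 > 676 = 26² → acute
1 of the 4 is obtuse.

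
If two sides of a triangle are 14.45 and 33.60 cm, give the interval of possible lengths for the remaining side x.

By the triangle inequality, x must be less than 14.45 + 33.60 = 48.05 and greater than |14.45 − 33.60| = 19.15.

19.15 < x < 48.05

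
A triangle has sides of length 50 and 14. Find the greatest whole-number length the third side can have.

The third side must be strictly less than 50 + 14 = 64.
The largest integer below 64 is 63.

63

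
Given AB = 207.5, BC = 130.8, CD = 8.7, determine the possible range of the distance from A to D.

68.0 ≤ AD ≤ 347.0

The maximum is all hops collinear in one direction: 207.5 + 130.8 + 8.7 = 347.0.
The longest hop is 207.5; the others sum to 139.5. Folding the others back against it leaves at least 207.5 − 139.5 = 68.0.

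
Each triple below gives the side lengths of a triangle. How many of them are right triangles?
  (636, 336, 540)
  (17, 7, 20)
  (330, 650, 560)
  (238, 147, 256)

(636,336,540): 336²+540² = 404496 = 636² → right
(17,7,20): 7²+17² = 338 < 400 = 20² → obtuse
(330,650,560): 330²+560² = 422500 = 650² → right
(238,147,256): 147²+238² = 78253 > 65536 = 256² → acute
2 of the 4 are right.

2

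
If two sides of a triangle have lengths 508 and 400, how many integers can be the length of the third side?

The third side lies in the open interval (108, 908).
Integers from 109 to 907 inclusive: 907 − 109 + 1 = 799.

799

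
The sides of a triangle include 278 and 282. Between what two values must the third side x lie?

By the triangle inequality, x must be less than 278 + 282 = 560 and greater than |278 − 282| = 4.

4 < x < 560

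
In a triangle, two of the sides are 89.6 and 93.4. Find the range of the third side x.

3.8 < x < 183.0

By the triangle inequality, x must be less than 89.6 + 93.4 = 183.0 and greater than |89.6 − 93.4| = 3.8.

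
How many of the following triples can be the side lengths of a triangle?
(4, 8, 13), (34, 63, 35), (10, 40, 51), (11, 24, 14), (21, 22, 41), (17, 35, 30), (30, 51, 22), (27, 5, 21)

(4,8,13): 4+8 ≤ 13 → not valid
(34,35,63): 34+35 > 63 → valid
(10,40,51): 10+40 ≤ 51 → not valid
(11,14,24): 11+14 > 24 → valid
(21,22,41): 21+22 > 41 → valid
(17,30,35): 17+30 > 35 → valid
(22,30,51): 22+30 > 51 → valid
(5,21,27): 5+21 ≤ 27 → not valid
5 of the 8 triples form a triangle.

5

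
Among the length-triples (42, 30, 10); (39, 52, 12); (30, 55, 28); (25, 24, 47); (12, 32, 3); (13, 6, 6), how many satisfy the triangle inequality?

(10,30,42): 10+30 ≤ 42 → not valid
(12,39,52): 12+39 ≤ 52 → not valid
(28,30,55): 28+30 > 55 → valid
(24,25,47): 24+25 > 47 → valid
(3,12,32): 3+12 ≤ 32 → not valid
(6,6,13): 6+6 ≤ 13 → not valid
2 of the 6 triples form a triangle.

2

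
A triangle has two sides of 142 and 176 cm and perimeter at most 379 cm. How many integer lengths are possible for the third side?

Triangle inequality: 34 < x < 318. Perimeter ≤ 379 gives x ≤ 379 − 142 − 176 = 61.
So 34 < x ≤ 61; integers 35 through 61: 27 values.

27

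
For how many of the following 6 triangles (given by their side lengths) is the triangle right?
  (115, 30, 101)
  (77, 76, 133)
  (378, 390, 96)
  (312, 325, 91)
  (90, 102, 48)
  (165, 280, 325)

(115,30,101): 30²+101² = 11101 < 13225 = 115² → obtuse
(77,76,133): 76²+77² = 11705 < 17689 = 133² → obtuse
(378,390,96): 96²+378² = 152100 = 390² → right
(312,325,91): 91²+312² = 105625 = 325² → right
(90,102,48): 48²+90² = 10404 = 102² → right
(165,280,325): 165²+280² = 105625 = 325² → right
4 of the 6 are right.

4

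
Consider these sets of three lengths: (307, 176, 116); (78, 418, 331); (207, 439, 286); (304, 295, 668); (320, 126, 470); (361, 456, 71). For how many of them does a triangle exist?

(116,176,307): 116+176 ≤ 307 → not valid
(78,331,418): 78+331 ≤ 418 → not valid
(207,286,439): 207+286 > 439 → valid
(295,304,668): 295+304 ≤ 668 → not valid
(126,320,470): 126+320 ≤ 470 → not valid
(71,361,456): 71+361 ≤ 456 → not valid
1 of the 6 triples forms a triangle.

1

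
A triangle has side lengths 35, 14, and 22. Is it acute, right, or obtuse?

obtuse

Compare the square of the longest side to the sum of squares of the other two: 14² + 22² = 680 < 1225 = 35².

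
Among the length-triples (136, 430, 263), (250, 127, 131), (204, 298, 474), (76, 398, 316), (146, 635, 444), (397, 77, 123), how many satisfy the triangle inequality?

2

(136,263,430): 136+263 ≤ 430 → not valid
(127,131,250): 127+131 > 250 → valid
(204,298,474): 204+298 > 474 → valid
(76,316,398): 76+316 ≤ 398 → not valid
(146,444,635): 146+444 ≤ 635 → not valid
(77,123,397): 77+123 ≤ 397 → not valid
2 of the 6 triples form a triangle.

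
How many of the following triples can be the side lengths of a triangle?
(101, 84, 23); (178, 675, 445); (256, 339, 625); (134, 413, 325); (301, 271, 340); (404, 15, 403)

4

(23,84,101): 23+84 > 101 → valid
(178,445,675): 178+445 ≤ 675 → not valid
(256,339,625): 256+339 ≤ 625 → not valid
(134,325,413): 134+325 > 413 → valid
(271,301,340): 271+301 > 340 → valid
(15,403,404): 15+403 > 404 → valid
4 of the 6 triples form a triangle.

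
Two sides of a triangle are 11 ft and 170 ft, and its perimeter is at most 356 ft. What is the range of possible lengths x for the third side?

Triangle inequality alone gives 159 < x < 181.
The perimeter condition gives x ≤ 356 − 11 − 170 = 175.
Intersecting the two: 159 < x ≤ 175.

159 < x ≤ 175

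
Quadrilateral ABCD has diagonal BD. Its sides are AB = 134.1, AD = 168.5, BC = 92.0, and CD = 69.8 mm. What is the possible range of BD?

From triangle ABD: |134.1 − 168.5| < BD < 134.1 + 168.5, i.e. 34.4 < BD < 302.6.
From triangle CBD: 22.2 < BD < 161.8.
Both must hold, so BD lies in the intersection.

34.4 < BD < 161.8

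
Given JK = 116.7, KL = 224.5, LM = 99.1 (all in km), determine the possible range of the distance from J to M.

8.7 ≤ JM ≤ 440.3 km

The maximum is all hops collinear in one direction: 116.7 + 224.5 + 99.1 = 440.3.
The longest hop is 224.5; the others sum to 215.8. Folding the others back against it leaves at least 224.5 − 215.8 = 8.7.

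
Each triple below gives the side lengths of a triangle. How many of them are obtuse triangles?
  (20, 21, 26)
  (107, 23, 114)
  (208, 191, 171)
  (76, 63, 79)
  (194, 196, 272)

(20,21,26): 20²+21² = 841 > 676 = 26² → acute
(107,23,114): 23²+107² = 11978 < 12996 = 114² → obtuse
(208,191,171): 171²+191² = 65722 > 43264 = 208² → acute
(76,63,79): 63²+76² = 9745 > 6241 = 79² → acute
(194,196,272): 194²+196² = 76052 > 73984 = 272² → acute
1 of the 5 is obtuse.

1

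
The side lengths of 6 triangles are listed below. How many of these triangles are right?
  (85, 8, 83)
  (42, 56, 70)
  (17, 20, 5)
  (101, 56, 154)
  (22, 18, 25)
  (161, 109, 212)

(85,8,83): 8²+83² = 6953 < 7225 = 85² → obtuse
(42,56,70): 42²+56² = 4900 = 70² → right
(17,20,5): 5²+17² = 314 < 400 = 20² → obtuse
(101,56,154): 56²+101² = 13337 < 23716 = 154² → obtuse
(22,18,25): 18²+22² = 808 > 625 = 25² → acute
(161,109,212): 109²+161² = 37802 < 44944 = 212² → obtuse
1 of the 6 is right.

1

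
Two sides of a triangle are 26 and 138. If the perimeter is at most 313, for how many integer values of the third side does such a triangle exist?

Triangle inequality: 112 < x < 164. Perimeter ≤ 313 gives x ≤ 313 − 26 − 138 = 149.
So 112 < x ≤ 149; integers 113 through 149: 37 values.

37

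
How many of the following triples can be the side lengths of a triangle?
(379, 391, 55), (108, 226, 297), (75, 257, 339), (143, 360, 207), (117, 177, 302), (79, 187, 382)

2

(55,379,391): 55+379 > 391 → valid
(108,226,297): 108+226 > 297 → valid
(75,257,339): 75+257 ≤ 339 → not valid
(143,207,360): 143+207 ≤ 360 → not valid
(117,177,302): 117+177 ≤ 302 → not valid
(79,187,382): 79+187 ≤ 382 → not valid
2 of the 6 triples form a triangle.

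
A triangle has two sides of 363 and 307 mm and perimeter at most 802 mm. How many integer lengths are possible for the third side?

Triangle inequality: 56 < x < 670. Perimeter ≤ 802 gives x ≤ 802 − 363 − 307 = 132.
So 56 < x ≤ 132; integers 57 through 132: 76 values.

76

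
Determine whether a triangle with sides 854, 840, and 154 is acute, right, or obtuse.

Compare the square of the longest side to the sum of squares of the other two: 154² + 840² = 729316 = 854².

right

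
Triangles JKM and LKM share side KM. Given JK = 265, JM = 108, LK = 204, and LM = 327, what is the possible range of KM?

157 < KM < 373

From triangle JKM: |265 − 108| < KM < 265 + 108, i.e. 157 < KM < 373.
From triangle LKM: 123 < KM < 531.
Both must hold, so KM lies in the intersection.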